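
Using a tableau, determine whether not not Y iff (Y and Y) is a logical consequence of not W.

Initial set: {not W; not (not not Y iff (Y and Y))}.
not (not not Y iff (Y and Y)): β-rule — branch into not not Y, not (Y and Y)  //  not not not Y, (Y and Y).
  branch 1 (add not not Y, not (Y and Y)):
    not not Y: drop double negation, giving Y.
    not (Y and Y): β-rule — branch into not Y  //  not Y.
      branch 1.1 (add not Y):
        × closes — contains both Y and not Y.
      branch 1.2 (add not Y):
        × closes — contains both Y and not Y.
  branch 2 (add not not not Y, (Y and Y)):
    not not not Y: drop double negation, giving not Y.
    (Y and Y): α-rule — add Y, Y.
    × closes — contains both Y and not Y.
All 3 branches close.
Every branch closed, so the premises entail the conclusion.

Yes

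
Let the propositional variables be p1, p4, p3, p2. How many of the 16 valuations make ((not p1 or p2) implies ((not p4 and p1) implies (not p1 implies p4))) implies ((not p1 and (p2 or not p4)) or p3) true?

11

Initial set: {(((not p1 or p2) implies ((not p4 and p1) implies (not p1 implies p4))) implies ((not p1 and (p2 or not p4)) or p3))}.
(((not p1 or p2) implies ((not p4 and p1) implies (not p1 implies p4))) implies ((not p1 and (p2 or not p4)) or p3)): β-rule — branch into not ((not p1 or p2) implies ((not p4 and p1) implies (not p1 implies p4)))  //  ((not p1 and (p2 or not p4)) or p3).
  branch 1 (add not ((not p1 or p2) implies ((not p4 and p1) implies (not p1 implies p4)))):
    not ((not p1 or p2) implies ((not p4 and p1) implies (not p1 implies p4))): α-rule — add (not p1 or p2), not ((not p4 and p1) implies (not p1 implies p4)).
    not ((not p4 and p1) implies (not p1 implies p4)): α-rule — add (not p4 and p1), not (not p1 implies p4).
    (not p4 and p1): α-rule — add not p4, p1.
    not (not p1 implies p4): α-rule — add not p1, not p4.
    × closes — contains both p1 and not p1.
  branch 2 (add ((not p1 and (p2 or not p4)) or p3)):
    ((not p1 and (p2 or not p4)) or p3): β-rule — branch into (not p1 and (p2 or not p4))  //  p3.
      branch 2.1 (add (not p1 and (p2 or not p4))):
        (not p1 and (p2 or not p4)): α-rule — add not p1, (p2 or not p4).
        (p2 or not p4): β-rule — branch into p2  //  not p4.
          branch 2.1.1 (add p2):
            ○ open, literals {p1=false, p2=true}.
          branch 2.1.2 (add not p4):
            ○ open, literals {p1=false, p4=false}.
      branch 2.2 (add p3):
        ○ open, literals {p3=true}.
1 branch closed, 3 open.
Each open branch fixes some atoms; the unmentioned ones are free. Counting distinct full assignments: branch {p1=false, p2=true} (p4, p3) contributes 4 new; branch {p1=false, p4=false} (p3, p2) contributes 2 new; branch {p3=true} (p1, p4, p2) contributes 5 new. Total: 11.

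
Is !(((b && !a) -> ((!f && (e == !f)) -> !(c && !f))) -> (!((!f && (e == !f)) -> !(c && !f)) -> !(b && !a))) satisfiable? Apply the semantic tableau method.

Unsatisfiable

Initial set: {T !(((b && !a) -> ((!f && (e == !f)) -> !(c && !f))) -> (!((!f && (e == !f)) -> !(c && !f)) -> !(b && !a)))}.
T !(((b && !a) -> ((!f && (e == !f)) -> !(c && !f))) -> (!((!f && (e == !f)) -> !(c && !f)) -> !(b && !a))): α-rule — add T ((b && !a) -> ((!f && (e == !f)) -> !(c && !f))), F (!((!f && (e == !f)) -> !(c && !f)) -> !(b && !a)).
F (!((!f && (e == !f)) -> !(c && !f)) -> !(b && !a)): α-rule — add T !((!f && (e == !f)) -> !(c && !f)), F !(b && !a).
T !((!f && (e == !f)) -> !(c && !f)): α-rule — add T (!f && (e == !f)), F !(c && !f).
F !(b && !a): α-rule — add T b, T !a.
T (!f && (e == !f)): α-rule — add T !f, T (e == !f).
F !(c && !f): α-rule — add T c, T !f.
T ((b && !a) -> ((!f && (e == !f)) -> !(c && !f))): β-rule — branch into F (b && !a)  //  T ((!f && (e == !f)) -> !(c && !f)).
  branch 1 (add F (b && !a)):
    T (e == !f): β-rule — branch into T e, T !f  //  F e, F !f.
      branch 1.1 (add T e, T !f):
        F (b && !a): β-rule — branch into F b  //  F !a.
          branch 1.1.1 (add F b):
            × closes — contains both b and !b.
          branch 1.1.2 (add F !a):
            × closes — contains both a and !a.
      branch 1.2 (add F e, F !f):
        × closes — contains both f and !f.
  branch 2 (add T ((!f && (e == !f)) -> !(c && !f))):
    T (e == !f): β-rule — branch into T e, T !f  //  F e, F !f.
      branch 2.1 (add T e, T !f):
        T ((!f && (e == !f)) -> !(c && !f)): β-rule — branch into F (!f && (e == !f))  //  T !(c && !f).
          branch 2.1.1 (add F (!f && (e == !f))):
            F (!f && (e == !f)): β-rule — branch into F !f  //  F (e == !f).
              branch 2.1.1.1 (add F !f):
                × closes — contains both f and !f.
              branch 2.1.1.2 (add F (e == !f)):
                F (e == !f): β-rule — branch into T e, F !f  //  F e, T !f.
                  branch 2.1.1.2.1 (add T e, F !f):
                    × closes — contains both f and !f.
                  branch 2.1.1.2.2 (add F e, T !f):
                    × closes — contains both e and !e.
          branch 2.1.2 (add T !(c && !f)):
            T !(c && !f): β-rule — branch into F c  //  F !f.
              branch 2.1.2.1 (add F c):
                × closes — contains both c and !c.
              branch 2.1.2.2 (add F !f):
                × closes — contains both f and !f.
      branch 2.2 (add F e, F !f):
        × closes — contains both f and !f.
All 9 branches close.
Every branch closed; the formula is unsatisfiable.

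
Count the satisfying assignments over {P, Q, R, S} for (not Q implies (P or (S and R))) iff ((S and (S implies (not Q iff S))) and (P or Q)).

5

Initial set: {T ((not Q implies (P or (S and R))) iff ((S and (S implies (not Q iff S))) and (P or Q)))}.
T ((not Q implies (P or (S and R))) iff ((S and (S implies (not Q iff S))) and (P or Q))): β-rule — branch into T (not Q implies (P or (S and R))), T ((S and (S implies (not Q iff S))) and (P or Q))  //  F (not Q implies (P or (S and R))), F ((S and (S implies (not Q iff S))) and (P or Q)).
  branch 1 (add T (not Q implies (P or (S and R))), T ((S and (S implies (not Q iff S))) and (P or Q))):
    T ((S and (S implies (not Q iff S))) and (P or Q)): α-rule — add T (S and (S implies (not Q iff S))), T (P or Q).
    T (S and (S implies (not Q iff S))): α-rule — add T S, T (S implies (not Q iff S)).
    T (not Q implies (P or (S and R))): β-rule — branch into F not Q  //  T (P or (S and R)).
      branch 1.1 (add F not Q):
        T (P or Q): β-rule — branch into T P  //  T Q.
          branch 1.1.1 (add T P):
            T (S implies (not Q iff S)): β-rule — branch into F S  //  T (not Q iff S).
              branch 1.1.1.1 (add F S):
                × closes — contains both S and not S.
              branch 1.1.1.2 (add T (not Q iff S)):
                T (not Q iff S): β-rule — branch into T not Q, T S  //  F not Q, F S.
                  branch 1.1.1.2.1 (add T not Q, T S):
                    × closes — contains both Q and not Q.
                  branch 1.1.1.2.2 (add F not Q, F S):
                    × closes — contains both S and not S.
          branch 1.1.2 (add T Q):
            T (S implies (not Q iff S)): β-rule — branch into F S  //  T (not Q iff S).
              branch 1.1.2.1 (add F S):
                × closes — contains both S and not S.
              branch 1.1.2.2 (add T (not Q iff S)):
                T (not Q iff S): β-rule — branch into T not Q, T S  //  F not Q, F S.
                  branch 1.1.2.2.1 (add T not Q, T S):
                    × closes — contains both Q and not Q.
                  branch 1.1.2.2.2 (add F not Q, F S):
                    × closes — contains both S and not S.
      branch 1.2 (add T (P or (S and R))):
        T (P or Q): β-rule — branch into T P  //  T Q.
          branch 1.2.1 (add T P):
            T (S implies (not Q iff S)): β-rule — branch into F S  //  T (not Q iff S).
              branch 1.2.1.1 (add F S):
                × closes — contains both S and not S.
              branch 1.2.1.2 (add T (not Q iff S)):
                T (P or (S and R)): β-rule — branch into T P  //  T (S and R).
                  branch 1.2.1.2.1 (add T P):
                    T (not Q iff S): β-rule — branch into T not Q, T S  //  F not Q, F S.
                      branch 1.2.1.2.1.1 (add T not Q, T S):
                        ○ open, literals {P=1, Q=0, S=1}.
                      branch 1.2.1.2.1.2 (add F not Q, F S):
                        × closes — contains both S and not S.
                  branch 1.2.1.2.2 (add T (S and R)):
                    T (S and R): α-rule — add T S, T R.
                    T (not Q iff S): β-rule — branch into T not Q, T S  //  F not Q, F S.
                      branch 1.2.1.2.2.1 (add T not Q, T S):
                        ○ open, literals {P=1, Q=0, R=1, S=1}.
                      branch 1.2.1.2.2.2 (add F not Q, F S):
                        × closes — contains both S and not S.
          branch 1.2.2 (add T Q):
            T (S implies (not Q iff S)): β-rule — branch into F S  //  T (not Q iff S).
              branch 1.2.2.1 (add F S):
                × closes — contains both S and not S.
              branch 1.2.2.2 (add T (not Q iff S)):
                T (P or (S and R)): β-rule — branch into T P  //  T (S and R).
                  branch 1.2.2.2.1 (add T P):
                    T (not Q iff S): β-rule — branch into T not Q, T S  //  F not Q, F S.
                      branch 1.2.2.2.1.1 (add T not Q, T S):
                        × closes — contains both Q and not Q.
                      branch 1.2.2.2.1.2 (add F not Q, F S):
                        × closes — contains both S and not S.
                  branch 1.2.2.2.2 (add T (S and R)):
                    T (S and R): α-rule — add T S, T R.
                    T (not Q iff S): β-rule — branch into T not Q, T S  //  F not Q, F S.
                      branch 1.2.2.2.2.1 (add T not Q, T S):
                        × closes — contains both Q and not Q.
                      branch 1.2.2.2.2.2 (add F not Q, F S):
                        × closes — contains both S and not S.
  branch 2 (add F (not Q implies (P or (S and R))), F ((S and (S implies (not Q iff S))) and (P or Q))):
    F (not Q implies (P or (S and R))): α-rule — add T not Q, F (P or (S and R)).
    F (P or (S and R)): α-rule — add F P, F (S and R).
    F ((S and (S implies (not Q iff S))) and (P or Q)): β-rule — branch into F (S and (S implies (not Q iff S)))  //  F (P or Q).
      branch 2.1 (add F (S and (S implies (not Q iff S)))):
        F (S and R): β-rule — branch into F S  //  F R.
          branch 2.1.1 (add F S):
            F (S and (S implies (not Q iff S))): β-rule — branch into F S  //  F (S implies (not Q iff S)).
              branch 2.1.1.1 (add F S):
                ○ open, literals {P=0, Q=0, S=0}.
              branch 2.1.1.2 (add F (S implies (not Q iff S))):
                F (S implies (not Q iff S)): α-rule — add T S, F (not Q iff S).
                × closes — contains both S and not S.
          branch 2.1.2 (add F R):
            F (S and (S implies (not Q iff S))): β-rule — branch into F S  //  F (S implies (not Q iff S)).
              branch 2.1.2.1 (add F S):
                ○ open, literals {P=0, Q=0, R=0, S=0}.
              branch 2.1.2.2 (add F (S implies (not Q iff S))):
                F (S implies (not Q iff S)): α-rule — add T S, F (not Q iff S).
                F (not Q iff S): β-rule — branch into T not Q, F S  //  F not Q, T S.
                  branch 2.1.2.2.1 (add T not Q, F S):
                    × closes — contains both S and not S.
                  branch 2.1.2.2.2 (add F not Q, T S):
                    × closes — contains both Q and not Q.
      branch 2.2 (add F (P or Q)):
        F (P or Q): α-rule — add F P, F Q.
        F (S and R): β-rule — branch into F S  //  F R.
          branch 2.2.1 (add F S):
            ○ open, literals {P=0, Q=0, S=0}.
          branch 2.2.2 (add F R):
            ○ open, literals {P=0, Q=0, R=0}.
17 branches closed, 6 open.
Each open branch fixes some atoms; the unmentioned ones are free. Counting distinct full assignments: branch {P=1, Q=0, S=1} (R) contributes 2 new; branch {P=1, Q=0, R=1, S=1} (none free) contributes 0 new; branch {P=0, Q=0, S=0} (R) contributes 2 new; branch {P=0, Q=0, R=0, S=0} (none free) contributes 0 new; branch {P=0, Q=0, S=0} (R) contributes 0 new; branch {P=0, Q=0, R=0} (S) contributes 1 new. Total: 5.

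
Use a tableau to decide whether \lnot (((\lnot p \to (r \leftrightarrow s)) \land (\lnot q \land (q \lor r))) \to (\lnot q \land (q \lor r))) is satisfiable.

Unsatisfiable

Initial set: {\lnot (((\lnot p \to (r \leftrightarrow s)) \land (\lnot q \land (q \lor r))) \to (\lnot q \land (q \lor r)))}.
\lnot (((\lnot p \to (r \leftrightarrow s)) \land (\lnot q \land (q \lor r))) \to (\lnot q \land (q \lor r))): α-rule — add ((\lnot p \to (r \leftrightarrow s)) \land (\lnot q \land (q \lor r))), \lnot (\lnot q \land (q \lor r)).
((\lnot p \to (r \leftrightarrow s)) \land (\lnot q \land (q \lor r))): α-rule — add (\lnot p \to (r \leftrightarrow s)), (\lnot q \land (q \lor r)).
(\lnot q \land (q \lor r)): α-rule — add \lnot q, (q \lor r).
\lnot (\lnot q \land (q \lor r)): β-rule — branch into \lnot \lnot q  //  \lnot (q \lor r).
  branch 1 (add \lnot \lnot q):
    × closes — contains both q and \lnot q.
  branch 2 (add \lnot (q \lor r)):
    \lnot (q \lor r): α-rule — add \lnot q, \lnot r.
    (\lnot p \to (r \leftrightarrow s)): β-rule — branch into \lnot \lnot p  //  (r \leftrightarrow s).
      branch 2.1 (add \lnot \lnot p):
        (q \lor r): β-rule — branch into q  //  r.
          branch 2.1.1 (add q):
            × closes — contains both q and \lnot q.
          branch 2.1.2 (add r):
            × closes — contains both r and \lnot r.
      branch 2.2 (add (r \leftrightarrow s)):
        (q \lor r): β-rule — branch into q  //  r.
          branch 2.2.1 (add q):
            × closes — contains both q and \lnot q.
          branch 2.2.2 (add r):
            × closes — contains both r and \lnot r.
All 5 branches close.
Every branch closed; the formula is unsatisfiable.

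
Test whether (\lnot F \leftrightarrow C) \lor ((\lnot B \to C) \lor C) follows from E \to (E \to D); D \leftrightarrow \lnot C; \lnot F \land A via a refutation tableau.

No

Initial set: {(E \to (E \to D)); (D \leftrightarrow \lnot C); (\lnot F \land A); \lnot ((\lnot F \leftrightarrow C) \lor ((\lnot B \to C) \lor C))}.
(\lnot F \land A): α-rule — add \lnot F, A.
\lnot ((\lnot F \leftrightarrow C) \lor ((\lnot B \to C) \lor C)): α-rule — add \lnot (\lnot F \leftrightarrow C), \lnot ((\lnot B \to C) \lor C).
\lnot ((\lnot B \to C) \lor C): α-rule — add \lnot (\lnot B \to C), \lnot C.
\lnot (\lnot B \to C): α-rule — add \lnot B, \lnot C.
(E \to (E \to D)): β-rule — branch into \lnot E  //  (E \to D).
  branch 1 (add \lnot E):
    (D \leftrightarrow \lnot C): β-rule — branch into D, \lnot C  //  \lnot D, \lnot \lnot C.
      branch 1.1 (add D, \lnot C):
        \lnot (\lnot F \leftrightarrow C): β-rule — branch into \lnot F, \lnot C  //  \lnot \lnot F, C.
          branch 1.1.1 (add \lnot F, \lnot C):
            ○ open, literals {A=T, B=F, C=F, D=T, E=F, F=F}.
          branch 1.1.2 (add \lnot \lnot F, C):
            × closes — contains both F and \lnot F.
      branch 1.2 (add \lnot D, \lnot \lnot C):
        × closes — contains both C and \lnot C.
  branch 2 (add (E \to D)):
    (D \leftrightarrow \lnot C): β-rule — branch into D, \lnot C  //  \lnot D, \lnot \lnot C.
      branch 2.1 (add D, \lnot C):
        \lnot (\lnot F \leftrightarrow C): β-rule — branch into \lnot F, \lnot C  //  \lnot \lnot F, C.
          branch 2.1.1 (add \lnot F, \lnot C):
            (E \to D): β-rule — branch into \lnot E  //  D.
              branch 2.1.1.1 (add \lnot E):
                ○ open, literals {A=T, B=F, C=F, D=T, E=F, F=F}.
              branch 2.1.1.2 (add D):
                ○ open, literals {A=T, B=F, C=F, D=T, F=F}.
          branch 2.1.2 (add \lnot \lnot F, C):
            × closes — contains both F and \lnot F.
      branch 2.2 (add \lnot D, \lnot \lnot C):
        × closes — contains both C and \lnot C.
4 branches closed, 3 open.
An open branch gives a countermodel: A=T, B=F, C=F, D=T, E=F, F=F (unmentioned atoms arbitrary); the premises hold there but the conclusion fails.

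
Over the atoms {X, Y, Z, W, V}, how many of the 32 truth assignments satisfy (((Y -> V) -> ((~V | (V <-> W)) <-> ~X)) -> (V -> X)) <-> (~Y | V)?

Initial set: {((((Y -> V) -> ((~V | (V <-> W)) <-> ~X)) -> (V -> X)) <-> (~Y | V))}.
((((Y -> V) -> ((~V | (V <-> W)) <-> ~X)) -> (V -> X)) <-> (~Y | V)): β-rule — branch into (((Y -> V) -> ((~V | (V <-> W)) <-> ~X)) -> (V -> X)), (~Y | V)  //  ~(((Y -> V) -> ((~V | (V <-> W)) <-> ~X)) -> (V -> X)), ~(~Y | V).
  branch 1 (add (((Y -> V) -> ((~V | (V <-> W)) <-> ~X)) -> (V -> X)), (~Y | V)):
    (((Y -> V) -> ((~V | (V <-> W)) <-> ~X)) -> (V -> X)): β-rule — branch into ~((Y -> V) -> ((~V | (V <-> W)) <-> ~X))  //  (V -> X).
      branch 1.1 (add ~((Y -> V) -> ((~V | (V <-> W)) <-> ~X))):
        ~((Y -> V) -> ((~V | (V <-> W)) <-> ~X)): α-rule — add (Y -> V), ~((~V | (V <-> W)) <-> ~X).
        (~Y | V): β-rule — branch into ~Y  //  V.
          branch 1.1.1 (add ~Y):
            (Y -> V): β-rule — branch into ~Y  //  V.
              branch 1.1.1.1 (add ~Y):
                ~((~V | (V <-> W)) <-> ~X): β-rule — branch into (~V | (V <-> W)), ~~X  //  ~(~V | (V <-> W)), ~X.
                  branch 1.1.1.1.1 (add (~V | (V <-> W)), ~~X):
                    (~V | (V <-> W)): β-rule — branch into ~V  //  (V <-> W).
                      branch 1.1.1.1.1.1 (add ~V):
                        ○ open, literals {V=0, X=1, Y=0}.
                      branch 1.1.1.1.1.2 (add (V <-> W)):
                        (V <-> W): β-rule — branch into V, W  //  ~V, ~W.
                          branch 1.1.1.1.1.2.1 (add V, W):
                            ○ open, literals {V=1, W=1, X=1, Y=0}.
                          branch 1.1.1.1.1.2.2 (add ~V, ~W):
                            ○ open, literals {V=0, W=0, X=1, Y=0}.
                  branch 1.1.1.1.2 (add ~(~V | (V <-> W)), ~X):
                    ~(~V | (V <-> W)): α-rule — add ~~V, ~(V <-> W).
                    ~(V <-> W): β-rule — branch into V, ~W  //  ~V, W.
                      branch 1.1.1.1.2.1 (add V, ~W):
                        ○ open, literals {V=1, W=0, X=0, Y=0}.
                      branch 1.1.1.1.2.2 (add ~V, W):
                        × closes — contains both V and ~V.
              branch 1.1.1.2 (add V):
                ~((~V | (V <-> W)) <-> ~X): β-rule — branch into (~V | (V <-> W)), ~~X  //  ~(~V | (V <-> W)), ~X.
                  branch 1.1.1.2.1 (add (~V | (V <-> W)), ~~X):
                    (~V | (V <-> W)): β-rule — branch into ~V  //  (V <-> W).
                      branch 1.1.1.2.1.1 (add ~V):
                        × closes — contains both V and ~V.
                      branch 1.1.1.2.1.2 (add (V <-> W)):
                        (V <-> W): β-rule — branch into V, W  //  ~V, ~W.
                          branch 1.1.1.2.1.2.1 (add V, W):
                            ○ open, literals {V=1, W=1, X=1, Y=0}.
                          branch 1.1.1.2.1.2.2 (add ~V, ~W):
                            × closes — contains both V and ~V.
                  branch 1.1.1.2.2 (add ~(~V | (V <-> W)), ~X):
                    ~(~V | (V <-> W)): α-rule — add ~~V, ~(V <-> W).
                    ~(V <-> W): β-rule — branch into V, ~W  //  ~V, W.
                      branch 1.1.1.2.2.1 (add V, ~W):
                        ○ open, literals {V=1, W=0, X=0, Y=0}.
                      branch 1.1.1.2.2.2 (add ~V, W):
                        × closes — contains both V and ~V.
          branch 1.1.2 (add V):
            (Y -> V): β-rule — branch into ~Y  //  V.
              branch 1.1.2.1 (add ~Y):
                ~((~V | (V <-> W)) <-> ~X): β-rule — branch into (~V | (V <-> W)), ~~X  //  ~(~V | (V <-> W)), ~X.
                  branch 1.1.2.1.1 (add (~V | (V <-> W)), ~~X):
                    (~V | (V <-> W)): β-rule — branch into ~V  //  (V <-> W).
                      branch 1.1.2.1.1.1 (add ~V):
                        × closes — contains both V and ~V.
                      branch 1.1.2.1.1.2 (add (V <-> W)):
                        (V <-> W): β-rule — branch into V, W  //  ~V, ~W.
                          branch 1.1.2.1.1.2.1 (add V, W):
                            ○ open, literals {V=1, W=1, X=1, Y=0}.
                          branch 1.1.2.1.1.2.2 (add ~V, ~W):
                            × closes — contains both V and ~V.
                  branch 1.1.2.1.2 (add ~(~V | (V <-> W)), ~X):
                    ~(~V | (V <-> W)): α-rule — add ~~V, ~(V <-> W).
                    ~(V <-> W): β-rule — branch into V, ~W  //  ~V, W.
                      branch 1.1.2.1.2.1 (add V, ~W):
                        ○ open, literals {V=1, W=0, X=0, Y=0}.
                      branch 1.1.2.1.2.2 (add ~V, W):
                        × closes — contains both V and ~V.
              branch 1.1.2.2 (add V):
                ~((~V | (V <-> W)) <-> ~X): β-rule — branch into (~V | (V <-> W)), ~~X  //  ~(~V | (V <-> W)), ~X.
                  branch 1.1.2.2.1 (add (~V | (V <-> W)), ~~X):
                    (~V | (V <-> W)): β-rule — branch into ~V  //  (V <-> W).
                      branch 1.1.2.2.1.1 (add ~V):
                        × closes — contains both V and ~V.
                      branch 1.1.2.2.1.2 (add (V <-> W)):
                        (V <-> W): β-rule — branch into V, W  //  ~V, ~W.
                          branch 1.1.2.2.1.2.1 (add V, W):
                            ○ open, literals {V=1, W=1, X=1}.
                          branch 1.1.2.2.1.2.2 (add ~V, ~W):
                            × closes — contains both V and ~V.
                  branch 1.1.2.2.2 (add ~(~V | (V <-> W)), ~X):
                    ~(~V | (V <-> W)): α-rule — add ~~V, ~(V <-> W).
                    ~(V <-> W): β-rule — branch into V, ~W  //  ~V, W.
                      branch 1.1.2.2.2.1 (add V, ~W):
                        ○ open, literals {V=1, W=0, X=0}.
                      branch 1.1.2.2.2.2 (add ~V, W):
                        × closes — contains both V and ~V.
      branch 1.2 (add (V -> X)):
        (~Y | V): β-rule — branch into ~Y  //  V.
          branch 1.2.1 (add ~Y):
            (V -> X): β-rule — branch into ~V  //  X.
              branch 1.2.1.1 (add ~V):
                ○ open, literals {V=0, Y=0}.
              branch 1.2.1.2 (add X):
                ○ open, literals {X=1, Y=0}.
          branch 1.2.2 (add V):
            (V -> X): β-rule — branch into ~V  //  X.
              branch 1.2.2.1 (add ~V):
                × closes — contains both V and ~V.
              branch 1.2.2.2 (add X):
                ○ open, literals {V=1, X=1}.
  branch 2 (add ~(((Y -> V) -> ((~V | (V <-> W)) <-> ~X)) -> (V -> X)), ~(~Y | V)):
    ~(((Y -> V) -> ((~V | (V <-> W)) <-> ~X)) -> (V -> X)): α-rule — add ((Y -> V) -> ((~V | (V <-> W)) <-> ~X)), ~(V -> X).
    ~(~Y | V): α-rule — add ~~Y, ~V.
    ~(V -> X): α-rule — add V, ~X.
    × closes — contains both V and ~V.
12 branches closed, 13 open.
Each open branch fixes some atoms; the unmentioned ones are free. Counting distinct full assignments: branch {V=0, X=1, Y=0} (Z, W) contributes 4 new; branch {V=1, W=1, X=1, Y=0} (Z) contributes 2 new; branch {V=0, W=0, X=1, Y=0} (Z) contributes 0 new; branch {V=1, W=0, X=0, Y=0} (Z) contributes 2 new; branch {V=1, W=1, X=1, Y=0} (Z) contributes 0 new; branch {V=1, W=0, X=0, Y=0} (Z) contributes 0 new; branch {V=1, W=1, X=1, Y=0} (Z) contributes 0 new; branch {V=1, W=0, X=0, Y=0} (Z) contributes 0 new; branch {V=1, W=1, X=1} (Y, Z) contributes 2 new; branch {V=1, W=0, X=0} (Y, Z) contributes 2 new; branch {V=0, Y=0} (X, Z, W) contributes 4 new; branch {X=1, Y=0} (Z, W, V) contributes 2 new; branch {V=1, X=1} (Y, Z, W) contributes 2 new. Total: 20.

20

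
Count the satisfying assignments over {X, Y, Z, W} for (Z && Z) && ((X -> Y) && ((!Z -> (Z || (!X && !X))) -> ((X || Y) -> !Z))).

Initial set: {((Z && Z) && ((X -> Y) && ((!Z -> (Z || (!X && !X))) -> ((X || Y) -> !Z))))}.
((Z && Z) && ((X -> Y) && ((!Z -> (Z || (!X && !X))) -> ((X || Y) -> !Z)))): α-rule — add (Z && Z), ((X -> Y) && ((!Z -> (Z || (!X && !X))) -> ((X || Y) -> !Z))).
(Z && Z): α-rule — add Z, Z.
((X -> Y) && ((!Z -> (Z || (!X && !X))) -> ((X || Y) -> !Z))): α-rule — add (X -> Y), ((!Z -> (Z || (!X && !X))) -> ((X || Y) -> !Z)).
(X -> Y): β-rule — branch into !X  //  Y.
  branch 1 (add !X):
    ((!Z -> (Z || (!X && !X))) -> ((X || Y) -> !Z)): β-rule — branch into !(!Z -> (Z || (!X && !X)))  //  ((X || Y) -> !Z).
      branch 1.1 (add !(!Z -> (Z || (!X && !X)))):
        !(!Z -> (Z || (!X && !X))): α-rule — add !Z, !(Z || (!X && !X)).
        × closes — contains both Z and !Z.
      branch 1.2 (add ((X || Y) -> !Z)):
        ((X || Y) -> !Z): β-rule — branch into !(X || Y)  //  !Z.
          branch 1.2.1 (add !(X || Y)):
            !(X || Y): α-rule — add !X, !Y.
            ○ open, literals {X=F, Y=F, Z=T}.
          branch 1.2.2 (add !Z):
            × closes — contains both Z and !Z.
  branch 2 (add Y):
    ((!Z -> (Z || (!X && !X))) -> ((X || Y) -> !Z)): β-rule — branch into !(!Z -> (Z || (!X && !X)))  //  ((X || Y) -> !Z).
      branch 2.1 (add !(!Z -> (Z || (!X && !X)))):
        !(!Z -> (Z || (!X && !X))): α-rule — add !Z, !(Z || (!X && !X)).
        × closes — contains both Z and !Z.
      branch 2.2 (add ((X || Y) -> !Z)):
        ((X || Y) -> !Z): β-rule — branch into !(X || Y)  //  !Z.
          branch 2.2.1 (add !(X || Y)):
            !(X || Y): α-rule — add !X, !Y.
            × closes — contains both Y and !Y.
          branch 2.2.2 (add !Z):
            × closes — contains both Z and !Z.
5 branches closed, 1 open.
Each open branch fixes some atoms; the unmentioned ones are free. Counting distinct full assignments: branch {X=F, Y=F, Z=T} (W) contributes 2 new. Total: 2.

2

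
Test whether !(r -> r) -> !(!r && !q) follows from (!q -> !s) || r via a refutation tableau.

Initial set: {((!q -> !s) || r); !(!(r -> r) -> !(!r && !q))}.
!(!(r -> r) -> !(!r && !q)): α-rule — add !(r -> r), !!(!r && !q).
!(r -> r): α-rule — add r, !r.
× closes — contains both r and !r.
All 1 branch closes.
Every branch closed, so the premises entail the conclusion.

Yes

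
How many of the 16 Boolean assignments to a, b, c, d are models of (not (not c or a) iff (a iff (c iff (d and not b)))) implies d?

10

Initial set: {T ((not (not c or a) iff (a iff (c iff (d and not b)))) implies d)}.
T ((not (not c or a) iff (a iff (c iff (d and not b)))) implies d): β-rule — branch into F (not (not c or a) iff (a iff (c iff (d and not b))))  //  T d.
  branch 1 (add F (not (not c or a) iff (a iff (c iff (d and not b))))):
    F (not (not c or a) iff (a iff (c iff (d and not b)))): β-rule — branch into T not (not c or a), F (a iff (c iff (d and not b)))  //  F not (not c or a), T (a iff (c iff (d and not b))).
      branch 1.1 (add T not (not c or a), F (a iff (c iff (d and not b)))):
        T not (not c or a): α-rule — add F not c, F a.
        F (a iff (c iff (d and not b))): β-rule — branch into T a, F (c iff (d and not b))  //  F a, T (c iff (d and not b)).
          branch 1.1.1 (add T a, F (c iff (d and not b))):
            × closes — contains both a and not a.
          branch 1.1.2 (add F a, T (c iff (d and not b))):
            T (c iff (d and not b)): β-rule — branch into T c, T (d and not b)  //  F c, F (d and not b).
              branch 1.1.2.1 (add T c, T (d and not b)):
                T (d and not b): α-rule — add T d, T not b.
                ○ open, literals {a=F, b=F, c=T, d=T}.
              branch 1.1.2.2 (add F c, F (d and not b)):
                × closes — contains both c and not c.
      branch 1.2 (add F not (not c or a), T (a iff (c iff (d and not b)))):
        F not (not c or a): β-rule — branch into T not c  //  T a.
          branch 1.2.1 (add T not c):
            T (a iff (c iff (d and not b))): β-rule — branch into T a, T (c iff (d and not b))  //  F a, F (c iff (d and not b)).
              branch 1.2.1.1 (add T a, T (c iff (d and not b))):
                T (c iff (d and not b)): β-rule — branch into T c, T (d and not b)  //  F c, F (d and not b).
                  branch 1.2.1.1.1 (add T c, T (d and not b)):
                    × closes — contains both c and not c.
                  branch 1.2.1.1.2 (add F c, F (d and not b)):
                    F (d and not b): β-rule — branch into F d  //  F not b.
                      branch 1.2.1.1.2.1 (add F d):
                        ○ open, literals {a=T, c=F, d=F}.
                      branch 1.2.1.1.2.2 (add F not b):
                        ○ open, literals {a=T, b=T, c=F}.
              branch 1.2.1.2 (add F a, F (c iff (d and not b))):
                F (c iff (d and not b)): β-rule — branch into T c, F (d and not b)  //  F c, T (d and not b).
                  branch 1.2.1.2.1 (add T c, F (d and not b)):
                    × closes — contains both c and not c.
                  branch 1.2.1.2.2 (add F c, T (d and not b)):
                    T (d and not b): α-rule — add T d, T not b.
                    ○ open, literals {a=F, b=F, c=F, d=T}.
          branch 1.2.2 (add T a):
            T (a iff (c iff (d and not b))): β-rule — branch into T a, T (c iff (d and not b))  //  F a, F (c iff (d and not b)).
              branch 1.2.2.1 (add T a, T (c iff (d and not b))):
                T (c iff (d and not b)): β-rule — branch into T c, T (d and not b)  //  F c, F (d and not b).
                  branch 1.2.2.1.1 (add T c, T (d and not b)):
                    T (d and not b): α-rule — add T d, T not b.
                    ○ open, literals {a=T, b=F, c=T, d=T}.
                  branch 1.2.2.1.2 (add F c, F (d and not b)):
                    F (d and not b): β-rule — branch into F d  //  F not b.
                      branch 1.2.2.1.2.1 (add F d):
                        ○ open, literals {a=T, c=F, d=F}.
                      branch 1.2.2.1.2.2 (add F not b):
                        ○ open, literals {a=T, b=T, c=F}.
              branch 1.2.2.2 (add F a, F (c iff (d and not b))):
                × closes — contains both a and not a.
  branch 2 (add T d):
    ○ open, literals {d=T}.
5 branches closed, 8 open.
Each open branch fixes some atoms; the unmentioned ones are free. Counting distinct full assignments: branch {a=F, b=F, c=T, d=T} (none free) contributes 1 new; branch {a=T, c=F, d=F} (b) contributes 2 new; branch {a=T, b=T, c=F} (d) contributes 1 new; branch {a=F, b=F, c=F, d=T} (none free) contributes 1 new; branch {a=T, b=F, c=T, d=T} (none free) contributes 1 new; branch {a=T, c=F, d=F} (b) contributes 0 new; branch {a=T, b=T, c=F} (d) contributes 0 new; branch {d=T} (a, b, c) contributes 4 new. Total: 10.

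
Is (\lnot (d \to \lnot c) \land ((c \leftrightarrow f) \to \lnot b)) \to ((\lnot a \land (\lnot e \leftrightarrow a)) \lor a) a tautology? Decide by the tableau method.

Not valid

Assume the negation and expand:
Initial set: {\lnot ((\lnot (d \to \lnot c) \land ((c \leftrightarrow f) \to \lnot b)) \to ((\lnot a \land (\lnot e \leftrightarrow a)) \lor a))}.
\lnot ((\lnot (d \to \lnot c) \land ((c \leftrightarrow f) \to \lnot b)) \to ((\lnot a \land (\lnot e \leftrightarrow a)) \lor a)): α-rule — add (\lnot (d \to \lnot c) \land ((c \leftrightarrow f) \to \lnot b)), \lnot ((\lnot a \land (\lnot e \leftrightarrow a)) \lor a).
(\lnot (d \to \lnot c) \land ((c \leftrightarrow f) \to \lnot b)): α-rule — add \lnot (d \to \lnot c), ((c \leftrightarrow f) \to \lnot b).
\lnot ((\lnot a \land (\lnot e \leftrightarrow a)) \lor a): α-rule — add \lnot (\lnot a \land (\lnot e \leftrightarrow a)), \lnot a.
\lnot (d \to \lnot c): α-rule — add d, \lnot \lnot c.
((c \leftrightarrow f) \to \lnot b): β-rule — branch into \lnot (c \leftrightarrow f)  //  \lnot b.
  branch 1 (add \lnot (c \leftrightarrow f)):
    \lnot (\lnot a \land (\lnot e \leftrightarrow a)): β-rule — branch into \lnot \lnot a  //  \lnot (\lnot e \leftrightarrow a).
      branch 1.1 (add \lnot \lnot a):
        × closes — contains both a and \lnot a.
      branch 1.2 (add \lnot (\lnot e \leftrightarrow a)):
        \lnot (c \leftrightarrow f): β-rule — branch into c, \lnot f  //  \lnot c, f.
          branch 1.2.1 (add c, \lnot f):
            \lnot (\lnot e \leftrightarrow a): β-rule — branch into \lnot e, \lnot a  //  \lnot \lnot e, a.
              branch 1.2.1.1 (add \lnot e, \lnot a):
                ○ open, literals {a=F, c=T, d=T, e=F, f=F}.
              branch 1.2.1.2 (add \lnot \lnot e, a):
                × closes — contains both a and \lnot a.
          branch 1.2.2 (add \lnot c, f):
            × closes — contains both c and \lnot c.
  branch 2 (add \lnot b):
    \lnot (\lnot a \land (\lnot e \leftrightarrow a)): β-rule — branch into \lnot \lnot a  //  \lnot (\lnot e \leftrightarrow a).
      branch 2.1 (add \lnot \lnot a):
        × closes — contains both a and \lnot a.
      branch 2.2 (add \lnot (\lnot e \leftrightarrow a)):
        \lnot (\lnot e \leftrightarrow a): β-rule — branch into \lnot e, \lnot a  //  \lnot \lnot e, a.
          branch 2.2.1 (add \lnot e, \lnot a):
            ○ open, literals {a=F, b=F, c=T, d=T, e=F}.
          branch 2.2.2 (add \lnot \lnot e, a):
            × closes — contains both a and \lnot a.
5 branches closed, 2 open.
An open branch gives a countermodel: a=F, c=T, d=T, e=F, f=F (unmentioned atoms arbitrary); under it the original formula is false.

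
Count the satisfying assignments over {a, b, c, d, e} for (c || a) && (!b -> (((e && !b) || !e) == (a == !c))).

20

Initial set: {((c || a) && (!b -> (((e && !b) || !e) == (a == !c))))}.
((c || a) && (!b -> (((e && !b) || !e) == (a == !c)))): α-rule — add (c || a), (!b -> (((e && !b) || !e) == (a == !c))).
(c || a): β-rule — branch into c  //  a.
  branch 1 (add c):
    (!b -> (((e && !b) || !e) == (a == !c))): β-rule — branch into !!b  //  (((e && !b) || !e) == (a == !c)).
      branch 1.1 (add !!b):
        ○ open, literals {b=true, c=true}.
      branch 1.2 (add (((e && !b) || !e) == (a == !c))):
        (((e && !b) || !e) == (a == !c)): β-rule — branch into ((e && !b) || !e), (a == !c)  //  !((e && !b) || !e), !(a == !c).
          branch 1.2.1 (add ((e && !b) || !e), (a == !c)):
            ((e && !b) || !e): β-rule — branch into (e && !b)  //  !e.
              branch 1.2.1.1 (add (e && !b)):
                (e && !b): α-rule — add e, !b.
                (a == !c): β-rule — branch into a, !c  //  !a, !!c.
                  branch 1.2.1.1.1 (add a, !c):
                    × closes — contains both c and !c.
                  branch 1.2.1.1.2 (add !a, !!c):
                    ○ open, literals {a=false, b=false, c=true, e=true}.
              branch 1.2.1.2 (add !e):
                (a == !c): β-rule — branch into a, !c  //  !a, !!c.
                  branch 1.2.1.2.1 (add a, !c):
                    × closes — contains both c and !c.
                  branch 1.2.1.2.2 (add !a, !!c):
                    ○ open, literals {a=false, c=true, e=false}.
          branch 1.2.2 (add !((e && !b) || !e), !(a == !c)):
            !((e && !b) || !e): α-rule — add !(e && !b), !!e.
            !(a == !c): β-rule — branch into a, !!c  //  !a, !c.
              branch 1.2.2.1 (add a, !!c):
                !(e && !b): β-rule — branch into !e  //  !!b.
                  branch 1.2.2.1.1 (add !e):
                    × closes — contains both e and !e.
                  branch 1.2.2.1.2 (add !!b):
                    ○ open, literals {a=true, b=true, c=true, e=true}.
              branch 1.2.2.2 (add !a, !c):
                × closes — contains both c and !c.
  branch 2 (add a):
    (!b -> (((e && !b) || !e) == (a == !c))): β-rule — branch into !!b  //  (((e && !b) || !e) == (a == !c)).
      branch 2.1 (add !!b):
        ○ open, literals {a=true, b=true}.
      branch 2.2 (add (((e && !b) || !e) == (a == !c))):
        (((e && !b) || !e) == (a == !c)): β-rule — branch into ((e && !b) || !e), (a == !c)  //  !((e && !b) || !e), !(a == !c).
          branch 2.2.1 (add ((e && !b) || !e), (a == !c)):
            ((e && !b) || !e): β-rule — branch into (e && !b)  //  !e.
              branch 2.2.1.1 (add (e && !b)):
                (e && !b): α-rule — add e, !b.
                (a == !c): β-rule — branch into a, !c  //  !a, !!c.
                  branch 2.2.1.1.1 (add a, !c):
                    ○ open, literals {a=true, b=false, c=false, e=true}.
                  branch 2.2.1.1.2 (add !a, !!c):
                    × closes — contains both a and !a.
              branch 2.2.1.2 (add !e):
                (a == !c): β-rule — branch into a, !c  //  !a, !!c.
                  branch 2.2.1.2.1 (add a, !c):
                    ○ open, literals {a=true, c=false, e=false}.
                  branch 2.2.1.2.2 (add !a, !!c):
                    × closes — contains both a and !a.
          branch 2.2.2 (add !((e && !b) || !e), !(a == !c)):
            !((e && !b) || !e): α-rule — add !(e && !b), !!e.
            !(a == !c): β-rule — branch into a, !!c  //  !a, !c.
              branch 2.2.2.1 (add a, !!c):
                !(e && !b): β-rule — branch into !e  //  !!b.
                  branch 2.2.2.1.1 (add !e):
                    × closes — contains both e and !e.
                  branch 2.2.2.1.2 (add !!b):
                    ○ open, literals {a=true, b=true, c=true, e=true}.
              branch 2.2.2.2 (add !a, !c):
                × closes — contains both a and !a.
8 branches closed, 8 open.
Each open branch fixes some atoms; the unmentioned ones are free. Counting distinct full assignments: branch {b=true, c=true} (a, d, e) contributes 8 new; branch {a=false, b=false, c=true, e=true} (d) contributes 2 new; branch {a=false, c=true, e=false} (b, d) contributes 2 new; branch {a=true, b=true, c=true, e=true} (d) contributes 0 new; branch {a=true, b=true} (c, d, e) contributes 4 new; branch {a=true, b=false, c=false, e=true} (d) contributes 2 new; branch {a=true, c=false, e=false} (b, d) contributes 2 new; branch {a=true, b=true, c=true, e=true} (d) contributes 0 new. Total: 20.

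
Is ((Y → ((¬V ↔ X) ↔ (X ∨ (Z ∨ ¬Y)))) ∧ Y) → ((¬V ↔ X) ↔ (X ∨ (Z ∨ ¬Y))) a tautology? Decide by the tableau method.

Assume the negation and expand:
Initial set: {¬(((Y → ((¬V ↔ X) ↔ (X ∨ (Z ∨ ¬Y)))) ∧ Y) → ((¬V ↔ X) ↔ (X ∨ (Z ∨ ¬Y))))}.
¬(((Y → ((¬V ↔ X) ↔ (X ∨ (Z ∨ ¬Y)))) ∧ Y) → ((¬V ↔ X) ↔ (X ∨ (Z ∨ ¬Y)))): α-rule — add ((Y → ((¬V ↔ X) ↔ (X ∨ (Z ∨ ¬Y)))) ∧ Y), ¬((¬V ↔ X) ↔ (X ∨ (Z ∨ ¬Y))).
((Y → ((¬V ↔ X) ↔ (X ∨ (Z ∨ ¬Y)))) ∧ Y): α-rule — add (Y → ((¬V ↔ X) ↔ (X ∨ (Z ∨ ¬Y)))), Y.
¬((¬V ↔ X) ↔ (X ∨ (Z ∨ ¬Y))): β-rule — branch into (¬V ↔ X), ¬(X ∨ (Z ∨ ¬Y))  //  ¬(¬V ↔ X), (X ∨ (Z ∨ ¬Y)).
  branch 1 (add (¬V ↔ X), ¬(X ∨ (Z ∨ ¬Y))):
    ¬(X ∨ (Z ∨ ¬Y)): α-rule — add ¬X, ¬(Z ∨ ¬Y).
    ¬(Z ∨ ¬Y): α-rule — add ¬Z, ¬¬Y.
    (Y → ((¬V ↔ X) ↔ (X ∨ (Z ∨ ¬Y)))): β-rule — branch into ¬Y  //  ((¬V ↔ X) ↔ (X ∨ (Z ∨ ¬Y))).
      branch 1.1 (add ¬Y):
        × closes — contains both Y and ¬Y.
      branch 1.2 (add ((¬V ↔ X) ↔ (X ∨ (Z ∨ ¬Y)))):
        (¬V ↔ X): β-rule — branch into ¬V, X  //  ¬¬V, ¬X.
          branch 1.2.1 (add ¬V, X):
            × closes — contains both X and ¬X.
          branch 1.2.2 (add ¬¬V, ¬X):
            ((¬V ↔ X) ↔ (X ∨ (Z ∨ ¬Y))): β-rule — branch into (¬V ↔ X), (X ∨ (Z ∨ ¬Y))  //  ¬(¬V ↔ X), ¬(X ∨ (Z ∨ ¬Y)).
              branch 1.2.2.1 (add (¬V ↔ X), (X ∨ (Z ∨ ¬Y))):
                (¬V ↔ X): β-rule — branch into ¬V, X  //  ¬¬V, ¬X.
                  branch 1.2.2.1.1 (add ¬V, X):
                    × closes — contains both V and ¬V.
                  branch 1.2.2.1.2 (add ¬¬V, ¬X):
                    (X ∨ (Z ∨ ¬Y)): β-rule — branch into X  //  (Z ∨ ¬Y).
                      branch 1.2.2.1.2.1 (add X):
                        × closes — contains both X and ¬X.
                      branch 1.2.2.1.2.2 (add (Z ∨ ¬Y)):
                        (Z ∨ ¬Y): β-rule — branch into Z  //  ¬Y.
                          branch 1.2.2.1.2.2.1 (add Z):
                            × closes — contains both Z and ¬Z.
                          branch 1.2.2.1.2.2.2 (add ¬Y):
                            × closes — contains both Y and ¬Y.
              branch 1.2.2.2 (add ¬(¬V ↔ X), ¬(X ∨ (Z ∨ ¬Y))):
                ¬(X ∨ (Z ∨ ¬Y)): α-rule — add ¬X, ¬(Z ∨ ¬Y).
                ¬(Z ∨ ¬Y): α-rule — add ¬Z, ¬¬Y.
                ¬(¬V ↔ X): β-rule — branch into ¬V, ¬X  //  ¬¬V, X.
                  branch 1.2.2.2.1 (add ¬V, ¬X):
                    × closes — contains both V and ¬V.
                  branch 1.2.2.2.2 (add ¬¬V, X):
                    × closes — contains both X and ¬X.
  branch 2 (add ¬(¬V ↔ X), (X ∨ (Z ∨ ¬Y))):
    (Y → ((¬V ↔ X) ↔ (X ∨ (Z ∨ ¬Y)))): β-rule — branch into ¬Y  //  ((¬V ↔ X) ↔ (X ∨ (Z ∨ ¬Y))).
      branch 2.1 (add ¬Y):
        × closes — contains both Y and ¬Y.
      branch 2.2 (add ((¬V ↔ X) ↔ (X ∨ (Z ∨ ¬Y)))):
        ¬(¬V ↔ X): β-rule — branch into ¬V, ¬X  //  ¬¬V, X.
          branch 2.2.1 (add ¬V, ¬X):
            (X ∨ (Z ∨ ¬Y)): β-rule — branch into X  //  (Z ∨ ¬Y).
              branch 2.2.1.1 (add X):
                × closes — contains both X and ¬X.
              branch 2.2.1.2 (add (Z ∨ ¬Y)):
                ((¬V ↔ X) ↔ (X ∨ (Z ∨ ¬Y))): β-rule — branch into (¬V ↔ X), (X ∨ (Z ∨ ¬Y))  //  ¬(¬V ↔ X), ¬(X ∨ (Z ∨ ¬Y)).
                  branch 2.2.1.2.1 (add (¬V ↔ X), (X ∨ (Z ∨ ¬Y))):
                    (Z ∨ ¬Y): β-rule — branch into Z  //  ¬Y.
                      branch 2.2.1.2.1.1 (add Z):
                        (¬V ↔ X): β-rule — branch into ¬V, X  //  ¬¬V, ¬X.
                          branch 2.2.1.2.1.1.1 (add ¬V, X):
                            × closes — contains both X and ¬X.
                          branch 2.2.1.2.1.1.2 (add ¬¬V, ¬X):
                            × closes — contains both V and ¬V.
                      branch 2.2.1.2.1.2 (add ¬Y):
                        × closes — contains both Y and ¬Y.
                  branch 2.2.1.2.2 (add ¬(¬V ↔ X), ¬(X ∨ (Z ∨ ¬Y))):
                    ¬(X ∨ (Z ∨ ¬Y)): α-rule — add ¬X, ¬(Z ∨ ¬Y).
                    ¬(Z ∨ ¬Y): α-rule — add ¬Z, ¬¬Y.
                    (Z ∨ ¬Y): β-rule — branch into Z  //  ¬Y.
                      branch 2.2.1.2.2.1 (add Z):
                        × closes — contains both Z and ¬Z.
                      branch 2.2.1.2.2.2 (add ¬Y):
                        × closes — contains both Y and ¬Y.
          branch 2.2.2 (add ¬¬V, X):
            (X ∨ (Z ∨ ¬Y)): β-rule — branch into X  //  (Z ∨ ¬Y).
              branch 2.2.2.1 (add X):
                ((¬V ↔ X) ↔ (X ∨ (Z ∨ ¬Y))): β-rule — branch into (¬V ↔ X), (X ∨ (Z ∨ ¬Y))  //  ¬(¬V ↔ X), ¬(X ∨ (Z ∨ ¬Y)).
                  branch 2.2.2.1.1 (add (¬V ↔ X), (X ∨ (Z ∨ ¬Y))):
                    (¬V ↔ X): β-rule — branch into ¬V, X  //  ¬¬V, ¬X.
                      branch 2.2.2.1.1.1 (add ¬V, X):
                        × closes — contains both V and ¬V.
                      branch 2.2.2.1.1.2 (add ¬¬V, ¬X):
                        × closes — contains both X and ¬X.
                  branch 2.2.2.1.2 (add ¬(¬V ↔ X), ¬(X ∨ (Z ∨ ¬Y))):
                    ¬(X ∨ (Z ∨ ¬Y)): α-rule — add ¬X, ¬(Z ∨ ¬Y).
                    × closes — contains both X and ¬X.
              branch 2.2.2.2 (add (Z ∨ ¬Y)):
                ((¬V ↔ X) ↔ (X ∨ (Z ∨ ¬Y))): β-rule — branch into (¬V ↔ X), (X ∨ (Z ∨ ¬Y))  //  ¬(¬V ↔ X), ¬(X ∨ (Z ∨ ¬Y)).
                  branch 2.2.2.2.1 (add (¬V ↔ X), (X ∨ (Z ∨ ¬Y))):
                    (Z ∨ ¬Y): β-rule — branch into Z  //  ¬Y.
                      branch 2.2.2.2.1.1 (add Z):
                        (¬V ↔ X): β-rule — branch into ¬V, X  //  ¬¬V, ¬X.
                          branch 2.2.2.2.1.1.1 (add ¬V, X):
                            × closes — contains both V and ¬V.
                          branch 2.2.2.2.1.1.2 (add ¬¬V, ¬X):
                            × closes — contains both X and ¬X.
                      branch 2.2.2.2.1.2 (add ¬Y):
                        × closes — contains both Y and ¬Y.
                  branch 2.2.2.2.2 (add ¬(¬V ↔ X), ¬(X ∨ (Z ∨ ¬Y))):
                    ¬(X ∨ (Z ∨ ¬Y)): α-rule — add ¬X, ¬(Z ∨ ¬Y).
                    × closes — contains both X and ¬X.
All 22 branches close.
Every branch closed, so the negation is unsatisfiable and the formula is valid.

Valid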